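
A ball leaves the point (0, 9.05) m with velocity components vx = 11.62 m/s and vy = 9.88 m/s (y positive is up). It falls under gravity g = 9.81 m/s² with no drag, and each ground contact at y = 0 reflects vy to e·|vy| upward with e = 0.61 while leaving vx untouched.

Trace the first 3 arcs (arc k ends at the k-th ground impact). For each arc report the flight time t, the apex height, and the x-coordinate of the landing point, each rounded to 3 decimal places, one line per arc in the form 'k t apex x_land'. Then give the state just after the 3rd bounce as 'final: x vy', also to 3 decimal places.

1 2.698 14.025 31.352
2 2.063 5.219 55.324
3 1.258 1.942 69.947
final: 69.947 3.765

Arc 1: start y=9.050, vy=9.880 → t=2.698, apex=14.025, x_land=31.352, impact vy=-16.588
  bounce: vy ← 0.61·16.588 = 10.119
Arc 2: start y=0.000, vy=10.119 → t=2.063, apex=5.219, x_land=55.324, impact vy=-10.119
  bounce: vy ← 0.61·10.119 = 6.173
Arc 3: start y=0.000, vy=6.173 → t=1.258, apex=1.942, x_land=69.947, impact vy=-6.173
  bounce: vy ← 0.61·6.173 = 3.765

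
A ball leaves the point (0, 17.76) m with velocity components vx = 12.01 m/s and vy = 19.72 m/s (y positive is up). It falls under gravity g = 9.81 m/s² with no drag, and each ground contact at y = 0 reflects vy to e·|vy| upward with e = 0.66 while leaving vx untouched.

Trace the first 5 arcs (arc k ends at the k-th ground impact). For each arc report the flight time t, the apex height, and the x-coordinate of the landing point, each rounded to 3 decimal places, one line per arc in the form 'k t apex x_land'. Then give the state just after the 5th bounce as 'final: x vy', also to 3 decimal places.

1 4.778 37.581 57.386
2 3.654 16.370 101.267
3 2.411 7.131 130.229
4 1.592 3.106 149.343
5 1.050 1.353 161.959
final: 161.959 3.401

Arc 1: start y=17.760, vy=19.720 → t=4.778, apex=37.581, x_land=57.386, impact vy=-27.154
  bounce: vy ← 0.66·27.154 = 17.922
Arc 2: start y=0.000, vy=17.922 → t=3.654, apex=16.370, x_land=101.267, impact vy=-17.922
  bounce: vy ← 0.66·17.922 = 11.828
Arc 3: start y=0.000, vy=11.828 → t=2.411, apex=7.131, x_land=130.229, impact vy=-11.828
  bounce: vy ← 0.66·11.828 = 7.807
Arc 4: start y=0.000, vy=7.807 → t=1.592, apex=3.106, x_land=149.343, impact vy=-7.807
  bounce: vy ← 0.66·7.807 = 5.152
Arc 5: start y=0.000, vy=5.152 → t=1.050, apex=1.353, x_land=161.959, impact vy=-5.152
  bounce: vy ← 0.66·5.152 = 3.401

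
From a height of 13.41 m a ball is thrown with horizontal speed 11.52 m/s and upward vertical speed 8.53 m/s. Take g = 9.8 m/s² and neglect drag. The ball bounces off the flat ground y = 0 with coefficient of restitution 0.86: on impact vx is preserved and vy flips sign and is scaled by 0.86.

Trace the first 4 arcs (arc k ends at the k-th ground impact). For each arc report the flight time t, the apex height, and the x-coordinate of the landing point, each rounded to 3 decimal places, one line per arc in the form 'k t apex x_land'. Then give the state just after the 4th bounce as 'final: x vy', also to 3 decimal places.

Arc 1: start y=13.410, vy=8.530 → t=2.740, apex=17.122, x_land=31.562, impact vy=-18.319
  bounce: vy ← 0.86·18.319 = 15.755
Arc 2: start y=0.000, vy=15.755 → t=3.215, apex=12.664, x_land=68.601, impact vy=-15.755
  bounce: vy ← 0.86·15.755 = 13.549
Arc 3: start y=0.000, vy=13.549 → t=2.765, apex=9.366, x_land=100.455, impact vy=-13.549
  bounce: vy ← 0.86·13.549 = 11.652
Arc 4: start y=0.000, vy=11.652 → t=2.378, apex=6.927, x_land=127.849, impact vy=-11.652
  bounce: vy ← 0.86·11.652 = 10.021

1 2.740 17.122 31.562
2 3.215 12.664 68.601
3 2.765 9.366 100.455
4 2.378 6.927 127.849
final: 127.849 10.021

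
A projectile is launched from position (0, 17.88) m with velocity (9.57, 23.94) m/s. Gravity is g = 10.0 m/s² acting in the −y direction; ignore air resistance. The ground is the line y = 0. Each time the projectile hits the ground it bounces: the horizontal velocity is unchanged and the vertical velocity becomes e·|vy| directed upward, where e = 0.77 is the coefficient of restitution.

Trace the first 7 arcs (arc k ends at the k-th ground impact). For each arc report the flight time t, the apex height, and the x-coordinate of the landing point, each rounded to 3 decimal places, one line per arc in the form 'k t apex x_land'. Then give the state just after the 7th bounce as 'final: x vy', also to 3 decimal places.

1 5.445 46.536 52.107
2 4.698 27.591 97.068
3 3.618 16.359 131.689
4 2.786 9.699 158.347
5 2.145 5.751 178.873
6 1.652 3.410 194.679
7 1.272 2.022 206.849
final: 206.849 4.896

Arc 1: start y=17.880, vy=23.940 → t=5.445, apex=46.536, x_land=52.107, impact vy=-30.508
  bounce: vy ← 0.77·30.508 = 23.491
Arc 2: start y=0.000, vy=23.491 → t=4.698, apex=27.591, x_land=97.068, impact vy=-23.491
  bounce: vy ← 0.77·23.491 = 18.088
Arc 3: start y=0.000, vy=18.088 → t=3.618, apex=16.359, x_land=131.689, impact vy=-18.088
  bounce: vy ← 0.77·18.088 = 13.928
Arc 4: start y=0.000, vy=13.928 → t=2.786, apex=9.699, x_land=158.347, impact vy=-13.928
  bounce: vy ← 0.77·13.928 = 10.724
Arc 5: start y=0.000, vy=10.724 → t=2.145, apex=5.751, x_land=178.873, impact vy=-10.724
  bounce: vy ← 0.77·10.724 = 8.258
Arc 6: start y=0.000, vy=8.258 → t=1.652, apex=3.410, x_land=194.679, impact vy=-8.258
  bounce: vy ← 0.77·8.258 = 6.359
Arc 7: start y=0.000, vy=6.359 → t=1.272, apex=2.022, x_land=206.849, impact vy=-6.359
  bounce: vy ← 0.77·6.359 = 4.896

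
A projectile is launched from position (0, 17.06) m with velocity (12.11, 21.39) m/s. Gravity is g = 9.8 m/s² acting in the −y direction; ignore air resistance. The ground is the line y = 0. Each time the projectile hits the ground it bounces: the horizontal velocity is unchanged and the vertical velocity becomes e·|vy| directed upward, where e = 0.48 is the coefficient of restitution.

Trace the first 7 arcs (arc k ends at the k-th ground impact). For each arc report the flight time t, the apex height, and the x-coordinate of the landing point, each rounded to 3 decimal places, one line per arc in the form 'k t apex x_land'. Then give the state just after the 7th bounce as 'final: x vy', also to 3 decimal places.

Arc 1: start y=17.060, vy=21.390 → t=5.054, apex=40.403, x_land=61.206, impact vy=-28.141
  bounce: vy ← 0.48·28.141 = 13.508
Arc 2: start y=0.000, vy=13.508 → t=2.757, apex=9.309, x_land=94.589, impact vy=-13.508
  bounce: vy ← 0.48·13.508 = 6.484
Arc 3: start y=0.000, vy=6.484 → t=1.323, apex=2.145, x_land=110.613, impact vy=-6.484
  bounce: vy ← 0.48·6.484 = 3.112
Arc 4: start y=0.000, vy=3.112 → t=0.635, apex=0.494, x_land=118.304, impact vy=-3.112
  bounce: vy ← 0.48·3.112 = 1.494
Arc 5: start y=0.000, vy=1.494 → t=0.305, apex=0.114, x_land=121.996, impact vy=-1.494
  bounce: vy ← 0.48·1.494 = 0.717
Arc 6: start y=0.000, vy=0.717 → t=0.146, apex=0.026, x_land=123.768, impact vy=-0.717
  bounce: vy ← 0.48·0.717 = 0.344
Arc 7: start y=0.000, vy=0.344 → t=0.070, apex=0.006, x_land=124.619, impact vy=-0.344
  bounce: vy ← 0.48·0.344 = 0.165

1 5.054 40.403 61.206
2 2.757 9.309 94.589
3 1.323 2.145 110.613
4 0.635 0.494 118.304
5 0.305 0.114 121.996
6 0.146 0.026 123.768
7 0.070 0.006 124.619
final: 124.619 0.165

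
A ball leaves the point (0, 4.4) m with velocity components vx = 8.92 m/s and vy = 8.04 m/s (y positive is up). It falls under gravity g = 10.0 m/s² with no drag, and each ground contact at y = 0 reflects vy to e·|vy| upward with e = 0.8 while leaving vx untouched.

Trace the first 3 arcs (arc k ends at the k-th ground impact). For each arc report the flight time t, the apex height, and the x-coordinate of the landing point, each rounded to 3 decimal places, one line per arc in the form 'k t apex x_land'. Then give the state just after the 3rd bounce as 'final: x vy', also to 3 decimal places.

1 2.039 7.632 18.192
2 1.977 4.885 35.825
3 1.581 3.126 49.931
final: 49.931 6.326

Arc 1: start y=4.400, vy=8.040 → t=2.039, apex=7.632, x_land=18.192, impact vy=-12.355
  bounce: vy ← 0.8·12.355 = 9.884
Arc 2: start y=0.000, vy=9.884 → t=1.977, apex=4.885, x_land=35.825, impact vy=-9.884
  bounce: vy ← 0.8·9.884 = 7.907
Arc 3: start y=0.000, vy=7.907 → t=1.581, apex=3.126, x_land=49.931, impact vy=-7.907
  bounce: vy ← 0.8·7.907 = 6.326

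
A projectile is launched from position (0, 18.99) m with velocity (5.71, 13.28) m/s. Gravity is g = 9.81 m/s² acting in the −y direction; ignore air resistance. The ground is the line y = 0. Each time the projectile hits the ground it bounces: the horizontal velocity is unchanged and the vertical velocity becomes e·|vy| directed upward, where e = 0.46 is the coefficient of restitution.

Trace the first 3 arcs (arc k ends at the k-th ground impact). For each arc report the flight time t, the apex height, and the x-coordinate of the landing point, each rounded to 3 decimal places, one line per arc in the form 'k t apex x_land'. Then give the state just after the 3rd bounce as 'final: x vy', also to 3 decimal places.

1 3.742 27.979 21.367
2 2.197 5.920 33.913
3 1.011 1.253 39.685
final: 39.685 2.281

Arc 1: start y=18.990, vy=13.280 → t=3.742, apex=27.979, x_land=21.367, impact vy=-23.430
  bounce: vy ← 0.46·23.430 = 10.778
Arc 2: start y=0.000, vy=10.778 → t=2.197, apex=5.920, x_land=33.913, impact vy=-10.778
  bounce: vy ← 0.46·10.778 = 4.958
Arc 3: start y=0.000, vy=4.958 → t=1.011, apex=1.253, x_land=39.685, impact vy=-4.958
  bounce: vy ← 0.46·4.958 = 2.281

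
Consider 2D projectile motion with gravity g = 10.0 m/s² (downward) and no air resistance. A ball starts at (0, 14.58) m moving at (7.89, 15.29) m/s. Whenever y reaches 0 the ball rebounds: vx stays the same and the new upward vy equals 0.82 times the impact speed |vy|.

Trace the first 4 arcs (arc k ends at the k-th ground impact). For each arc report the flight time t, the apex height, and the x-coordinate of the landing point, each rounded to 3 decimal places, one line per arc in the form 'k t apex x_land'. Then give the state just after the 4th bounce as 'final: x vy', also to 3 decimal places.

1 3.821 26.269 30.149
2 3.759 17.663 59.808
3 3.082 11.877 84.128
4 2.528 7.986 104.071
final: 104.071 10.363

Arc 1: start y=14.580, vy=15.290 → t=3.821, apex=26.269, x_land=30.149, impact vy=-22.921
  bounce: vy ← 0.82·22.921 = 18.795
Arc 2: start y=0.000, vy=18.795 → t=3.759, apex=17.663, x_land=59.808, impact vy=-18.795
  bounce: vy ← 0.82·18.795 = 15.412
Arc 3: start y=0.000, vy=15.412 → t=3.082, apex=11.877, x_land=84.128, impact vy=-15.412
  bounce: vy ← 0.82·15.412 = 12.638
Arc 4: start y=0.000, vy=12.638 → t=2.528, apex=7.986, x_land=104.071, impact vy=-12.638
  bounce: vy ← 0.82·12.638 = 10.363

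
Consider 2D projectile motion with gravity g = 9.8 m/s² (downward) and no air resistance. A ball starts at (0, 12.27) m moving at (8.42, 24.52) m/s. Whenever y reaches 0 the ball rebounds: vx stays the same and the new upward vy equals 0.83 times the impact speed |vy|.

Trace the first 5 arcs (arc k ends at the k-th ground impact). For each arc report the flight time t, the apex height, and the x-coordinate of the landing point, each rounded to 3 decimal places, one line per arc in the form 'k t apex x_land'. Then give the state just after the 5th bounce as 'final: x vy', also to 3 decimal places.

Arc 1: start y=12.270, vy=24.520 → t=5.462, apex=42.945, x_land=45.994, impact vy=-29.012
  bounce: vy ← 0.83·29.012 = 24.080
Arc 2: start y=0.000, vy=24.080 → t=4.914, apex=29.585, x_land=87.373, impact vy=-24.080
  bounce: vy ← 0.83·24.080 = 19.987
Arc 3: start y=0.000, vy=19.987 → t=4.079, apex=20.381, x_land=121.718, impact vy=-19.987
  bounce: vy ← 0.83·19.987 = 16.589
Arc 4: start y=0.000, vy=16.589 → t=3.385, apex=14.040, x_land=150.223, impact vy=-16.589
  bounce: vy ← 0.83·16.589 = 13.769
Arc 5: start y=0.000, vy=13.769 → t=2.810, apex=9.672, x_land=173.883, impact vy=-13.769
  bounce: vy ← 0.83·13.769 = 11.428

1 5.462 42.945 45.994
2 4.914 29.585 87.373
3 4.079 20.381 121.718
4 3.385 14.040 150.223
5 2.810 9.672 173.883
final: 173.883 11.428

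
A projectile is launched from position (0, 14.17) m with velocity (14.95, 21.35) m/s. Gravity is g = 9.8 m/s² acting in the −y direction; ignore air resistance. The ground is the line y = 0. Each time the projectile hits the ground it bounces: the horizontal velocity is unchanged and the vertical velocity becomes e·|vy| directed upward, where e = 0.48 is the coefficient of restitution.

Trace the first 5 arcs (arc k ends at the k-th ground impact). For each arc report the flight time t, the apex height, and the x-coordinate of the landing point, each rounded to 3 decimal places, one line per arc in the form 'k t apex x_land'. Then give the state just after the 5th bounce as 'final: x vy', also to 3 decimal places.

1 4.942 37.426 73.887
2 2.653 8.623 113.551
3 1.274 1.987 132.590
4 0.611 0.458 141.729
5 0.293 0.105 146.116
final: 146.116 0.690

Arc 1: start y=14.170, vy=21.350 → t=4.942, apex=37.426, x_land=73.887, impact vy=-27.084
  bounce: vy ← 0.48·27.084 = 13.000
Arc 2: start y=0.000, vy=13.000 → t=2.653, apex=8.623, x_land=113.551, impact vy=-13.000
  bounce: vy ← 0.48·13.000 = 6.240
Arc 3: start y=0.000, vy=6.240 → t=1.274, apex=1.987, x_land=132.590, impact vy=-6.240
  bounce: vy ← 0.48·6.240 = 2.995
Arc 4: start y=0.000, vy=2.995 → t=0.611, apex=0.458, x_land=141.729, impact vy=-2.995
  bounce: vy ← 0.48·2.995 = 1.438
Arc 5: start y=0.000, vy=1.438 → t=0.293, apex=0.105, x_land=146.116, impact vy=-1.438
  bounce: vy ← 0.48·1.438 = 0.690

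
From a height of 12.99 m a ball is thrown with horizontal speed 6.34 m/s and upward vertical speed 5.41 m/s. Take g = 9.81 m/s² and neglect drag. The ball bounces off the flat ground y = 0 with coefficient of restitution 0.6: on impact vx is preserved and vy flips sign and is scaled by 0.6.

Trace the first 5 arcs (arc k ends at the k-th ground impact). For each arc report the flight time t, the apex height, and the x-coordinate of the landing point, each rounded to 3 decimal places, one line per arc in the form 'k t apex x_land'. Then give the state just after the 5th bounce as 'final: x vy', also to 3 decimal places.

Arc 1: start y=12.990, vy=5.410 → t=2.270, apex=14.482, x_land=14.390, impact vy=-16.856
  bounce: vy ← 0.6·16.856 = 10.114
Arc 2: start y=0.000, vy=10.114 → t=2.062, apex=5.213, x_land=27.463, impact vy=-10.114
  bounce: vy ← 0.6·10.114 = 6.068
Arc 3: start y=0.000, vy=6.068 → t=1.237, apex=1.877, x_land=35.306, impact vy=-6.068
  bounce: vy ← 0.6·6.068 = 3.641
Arc 4: start y=0.000, vy=3.641 → t=0.742, apex=0.676, x_land=40.012, impact vy=-3.641
  bounce: vy ← 0.6·3.641 = 2.185
Arc 5: start y=0.000, vy=2.185 → t=0.445, apex=0.243, x_land=42.836, impact vy=-2.185
  bounce: vy ← 0.6·2.185 = 1.311

1 2.270 14.482 14.390
2 2.062 5.213 27.463
3 1.237 1.877 35.306
4 0.742 0.676 40.012
5 0.445 0.243 42.836
final: 42.836 1.311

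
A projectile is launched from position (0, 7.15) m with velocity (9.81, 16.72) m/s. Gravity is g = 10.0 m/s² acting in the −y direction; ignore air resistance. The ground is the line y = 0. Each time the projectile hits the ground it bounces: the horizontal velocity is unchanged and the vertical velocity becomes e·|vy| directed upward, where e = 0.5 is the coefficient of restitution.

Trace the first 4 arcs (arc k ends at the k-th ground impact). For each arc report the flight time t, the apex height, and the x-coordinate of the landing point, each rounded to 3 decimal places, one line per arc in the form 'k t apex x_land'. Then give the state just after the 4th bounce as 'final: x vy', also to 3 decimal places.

Arc 1: start y=7.150, vy=16.720 → t=3.728, apex=21.128, x_land=36.568, impact vy=-20.556
  bounce: vy ← 0.5·20.556 = 10.278
Arc 2: start y=0.000, vy=10.278 → t=2.056, apex=5.282, x_land=56.734, impact vy=-10.278
  bounce: vy ← 0.5·10.278 = 5.139
Arc 3: start y=0.000, vy=5.139 → t=1.028, apex=1.320, x_land=66.816, impact vy=-5.139
  bounce: vy ← 0.5·5.139 = 2.570
Arc 4: start y=0.000, vy=2.570 → t=0.514, apex=0.330, x_land=71.858, impact vy=-2.570
  bounce: vy ← 0.5·2.570 = 1.285

1 3.728 21.128 36.568
2 2.056 5.282 56.734
3 1.028 1.320 66.816
4 0.514 0.330 71.858
final: 71.858 1.285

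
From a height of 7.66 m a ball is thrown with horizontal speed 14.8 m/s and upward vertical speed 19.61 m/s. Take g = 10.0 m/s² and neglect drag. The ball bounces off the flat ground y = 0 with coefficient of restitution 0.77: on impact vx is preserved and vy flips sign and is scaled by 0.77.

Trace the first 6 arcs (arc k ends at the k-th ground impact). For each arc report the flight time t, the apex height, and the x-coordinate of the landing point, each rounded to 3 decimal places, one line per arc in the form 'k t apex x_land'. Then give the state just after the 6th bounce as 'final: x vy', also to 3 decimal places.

1 4.280 26.888 63.343
2 3.571 15.942 116.197
3 2.750 9.452 156.894
4 2.117 5.604 188.231
5 1.630 3.323 212.360
6 1.255 1.970 230.940
final: 230.940 4.833

Arc 1: start y=7.660, vy=19.610 → t=4.280, apex=26.888, x_land=63.343, impact vy=-23.189
  bounce: vy ← 0.77·23.189 = 17.856
Arc 2: start y=0.000, vy=17.856 → t=3.571, apex=15.942, x_land=116.197, impact vy=-17.856
  bounce: vy ← 0.77·17.856 = 13.749
Arc 3: start y=0.000, vy=13.749 → t=2.750, apex=9.452, x_land=156.894, impact vy=-13.749
  bounce: vy ← 0.77·13.749 = 10.587
Arc 4: start y=0.000, vy=10.587 → t=2.117, apex=5.604, x_land=188.231, impact vy=-10.587
  bounce: vy ← 0.77·10.587 = 8.152
Arc 5: start y=0.000, vy=8.152 → t=1.630, apex=3.323, x_land=212.360, impact vy=-8.152
  bounce: vy ← 0.77·8.152 = 6.277
Arc 6: start y=0.000, vy=6.277 → t=1.255, apex=1.970, x_land=230.940, impact vy=-6.277
  bounce: vy ← 0.77·6.277 = 4.833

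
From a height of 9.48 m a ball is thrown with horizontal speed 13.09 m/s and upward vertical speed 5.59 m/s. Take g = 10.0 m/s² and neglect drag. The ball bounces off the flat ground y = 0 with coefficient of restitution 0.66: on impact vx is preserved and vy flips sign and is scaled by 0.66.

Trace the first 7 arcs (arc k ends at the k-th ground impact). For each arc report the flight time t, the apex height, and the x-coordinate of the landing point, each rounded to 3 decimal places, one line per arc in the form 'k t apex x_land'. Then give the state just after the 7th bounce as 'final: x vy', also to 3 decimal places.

Arc 1: start y=9.480, vy=5.590 → t=2.045, apex=11.042, x_land=26.770, impact vy=-14.861
  bounce: vy ← 0.66·14.861 = 9.808
Arc 2: start y=0.000, vy=9.808 → t=1.962, apex=4.810, x_land=52.448, impact vy=-9.808
  bounce: vy ← 0.66·9.808 = 6.473
Arc 3: start y=0.000, vy=6.473 → t=1.295, apex=2.095, x_land=69.396, impact vy=-6.473
  bounce: vy ← 0.66·6.473 = 4.272
Arc 4: start y=0.000, vy=4.272 → t=0.854, apex=0.913, x_land=80.581, impact vy=-4.272
  bounce: vy ← 0.66·4.272 = 2.820
Arc 5: start y=0.000, vy=2.820 → t=0.564, apex=0.398, x_land=87.963, impact vy=-2.820
  bounce: vy ← 0.66·2.820 = 1.861
Arc 6: start y=0.000, vy=1.861 → t=0.372, apex=0.173, x_land=92.836, impact vy=-1.861
  bounce: vy ← 0.66·1.861 = 1.228
Arc 7: start y=0.000, vy=1.228 → t=0.246, apex=0.075, x_land=96.051, impact vy=-1.228
  bounce: vy ← 0.66·1.228 = 0.811

1 2.045 11.042 26.770
2 1.962 4.810 52.448
3 1.295 2.095 69.396
4 0.854 0.913 80.581
5 0.564 0.398 87.963
6 0.372 0.173 92.836
7 0.246 0.075 96.051
final: 96.051 0.811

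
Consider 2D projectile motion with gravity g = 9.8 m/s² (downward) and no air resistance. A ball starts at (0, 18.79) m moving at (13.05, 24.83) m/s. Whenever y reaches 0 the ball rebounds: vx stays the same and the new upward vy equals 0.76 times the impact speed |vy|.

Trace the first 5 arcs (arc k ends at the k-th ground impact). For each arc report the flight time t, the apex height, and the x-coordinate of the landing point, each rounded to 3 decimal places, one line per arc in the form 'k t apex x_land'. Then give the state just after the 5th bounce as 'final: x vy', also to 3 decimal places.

Arc 1: start y=18.790, vy=24.830 → t=5.736, apex=50.246, x_land=74.853, impact vy=-31.382
  bounce: vy ← 0.76·31.382 = 23.850
Arc 2: start y=0.000, vy=23.850 → t=4.867, apex=29.022, x_land=138.373, impact vy=-23.850
  bounce: vy ← 0.76·23.850 = 18.126
Arc 3: start y=0.000, vy=18.126 → t=3.699, apex=16.763, x_land=186.647, impact vy=-18.126
  bounce: vy ← 0.76·18.126 = 13.776
Arc 4: start y=0.000, vy=13.776 → t=2.811, apex=9.682, x_land=223.336, impact vy=-13.776
  bounce: vy ← 0.76·13.776 = 10.470
Arc 5: start y=0.000, vy=10.470 → t=2.137, apex=5.593, x_land=251.219, impact vy=-10.470
  bounce: vy ← 0.76·10.470 = 7.957

1 5.736 50.246 74.853
2 4.867 29.022 138.373
3 3.699 16.763 186.647
4 2.811 9.682 223.336
5 2.137 5.593 251.219
final: 251.219 7.957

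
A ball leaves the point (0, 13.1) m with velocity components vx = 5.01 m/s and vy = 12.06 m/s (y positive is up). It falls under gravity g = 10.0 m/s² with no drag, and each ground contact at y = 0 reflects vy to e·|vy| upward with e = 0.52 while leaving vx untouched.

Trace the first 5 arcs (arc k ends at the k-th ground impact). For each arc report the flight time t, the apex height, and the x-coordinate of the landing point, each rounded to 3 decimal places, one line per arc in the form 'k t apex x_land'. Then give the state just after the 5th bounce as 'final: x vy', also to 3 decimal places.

1 3.225 20.372 16.155
2 2.099 5.509 26.672
3 1.092 1.490 32.141
4 0.568 0.403 34.985
5 0.295 0.109 36.464
final: 36.464 0.767

Arc 1: start y=13.100, vy=12.060 → t=3.225, apex=20.372, x_land=16.155, impact vy=-20.185
  bounce: vy ← 0.52·20.185 = 10.496
Arc 2: start y=0.000, vy=10.496 → t=2.099, apex=5.509, x_land=26.672, impact vy=-10.496
  bounce: vy ← 0.52·10.496 = 5.458
Arc 3: start y=0.000, vy=5.458 → t=1.092, apex=1.490, x_land=32.141, impact vy=-5.458
  bounce: vy ← 0.52·5.458 = 2.838
Arc 4: start y=0.000, vy=2.838 → t=0.568, apex=0.403, x_land=34.985, impact vy=-2.838
  bounce: vy ← 0.52·2.838 = 1.476
Arc 5: start y=0.000, vy=1.476 → t=0.295, apex=0.109, x_land=36.464, impact vy=-1.476
  bounce: vy ← 0.52·1.476 = 0.767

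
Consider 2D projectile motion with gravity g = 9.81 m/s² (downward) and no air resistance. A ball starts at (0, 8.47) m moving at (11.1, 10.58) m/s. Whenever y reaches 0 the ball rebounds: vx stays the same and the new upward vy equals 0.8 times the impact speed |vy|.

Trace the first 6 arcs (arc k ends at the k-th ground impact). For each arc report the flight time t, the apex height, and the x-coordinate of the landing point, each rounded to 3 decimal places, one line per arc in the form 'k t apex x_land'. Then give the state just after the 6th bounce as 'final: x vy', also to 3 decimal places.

1 2.778 14.175 30.841
2 2.720 9.072 61.033
3 2.176 5.806 85.186
4 1.741 3.716 104.509
5 1.393 2.378 119.967
6 1.114 1.522 132.334
final: 132.334 4.372

Arc 1: start y=8.470, vy=10.580 → t=2.778, apex=14.175, x_land=30.841, impact vy=-16.677
  bounce: vy ← 0.8·16.677 = 13.341
Arc 2: start y=0.000, vy=13.341 → t=2.720, apex=9.072, x_land=61.033, impact vy=-13.341
  bounce: vy ← 0.8·13.341 = 10.673
Arc 3: start y=0.000, vy=10.673 → t=2.176, apex=5.806, x_land=85.186, impact vy=-10.673
  bounce: vy ← 0.8·10.673 = 8.539
Arc 4: start y=0.000, vy=8.539 → t=1.741, apex=3.716, x_land=104.509, impact vy=-8.539
  bounce: vy ← 0.8·8.539 = 6.831
Arc 5: start y=0.000, vy=6.831 → t=1.393, apex=2.378, x_land=119.967, impact vy=-6.831
  bounce: vy ← 0.8·6.831 = 5.465
Arc 6: start y=0.000, vy=5.465 → t=1.114, apex=1.522, x_land=132.334, impact vy=-5.465
  bounce: vy ← 0.8·5.465 = 4.372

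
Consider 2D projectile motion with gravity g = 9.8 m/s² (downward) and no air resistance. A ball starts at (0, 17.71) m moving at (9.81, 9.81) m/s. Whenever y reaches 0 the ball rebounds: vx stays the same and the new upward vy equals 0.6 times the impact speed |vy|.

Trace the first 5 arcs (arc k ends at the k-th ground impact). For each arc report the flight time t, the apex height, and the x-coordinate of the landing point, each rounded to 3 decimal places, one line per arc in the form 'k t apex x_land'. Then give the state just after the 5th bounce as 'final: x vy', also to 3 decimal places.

1 3.150 22.620 30.897
2 2.578 8.143 56.190
3 1.547 2.932 71.366
4 0.928 1.055 80.472
5 0.557 0.380 85.935
final: 85.935 1.637

Arc 1: start y=17.710, vy=9.810 → t=3.150, apex=22.620, x_land=30.897, impact vy=-21.056
  bounce: vy ← 0.6·21.056 = 12.634
Arc 2: start y=0.000, vy=12.634 → t=2.578, apex=8.143, x_land=56.190, impact vy=-12.634
  bounce: vy ← 0.6·12.634 = 7.580
Arc 3: start y=0.000, vy=7.580 → t=1.547, apex=2.932, x_land=71.366, impact vy=-7.580
  bounce: vy ← 0.6·7.580 = 4.548
Arc 4: start y=0.000, vy=4.548 → t=0.928, apex=1.055, x_land=80.472, impact vy=-4.548
  bounce: vy ← 0.6·4.548 = 2.729
Arc 5: start y=0.000, vy=2.729 → t=0.557, apex=0.380, x_land=85.935, impact vy=-2.729
  bounce: vy ← 0.6·2.729 = 1.637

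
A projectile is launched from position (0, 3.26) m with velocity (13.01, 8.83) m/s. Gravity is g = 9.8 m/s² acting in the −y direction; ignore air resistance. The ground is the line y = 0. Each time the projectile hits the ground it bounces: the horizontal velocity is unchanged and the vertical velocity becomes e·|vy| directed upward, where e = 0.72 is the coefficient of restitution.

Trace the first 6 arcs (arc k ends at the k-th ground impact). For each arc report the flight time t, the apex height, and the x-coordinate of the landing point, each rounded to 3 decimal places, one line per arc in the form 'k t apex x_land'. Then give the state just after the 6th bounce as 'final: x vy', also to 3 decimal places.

1 2.116 7.238 27.534
2 1.750 3.752 50.304
3 1.260 1.945 66.698
4 0.907 1.008 78.501
5 0.653 0.523 87.000
6 0.470 0.271 93.119
final: 93.119 1.659

Arc 1: start y=3.260, vy=8.830 → t=2.116, apex=7.238, x_land=27.534, impact vy=-11.911
  bounce: vy ← 0.72·11.911 = 8.576
Arc 2: start y=0.000, vy=8.576 → t=1.750, apex=3.752, x_land=50.304, impact vy=-8.576
  bounce: vy ← 0.72·8.576 = 6.175
Arc 3: start y=0.000, vy=6.175 → t=1.260, apex=1.945, x_land=66.698, impact vy=-6.175
  bounce: vy ← 0.72·6.175 = 4.446
Arc 4: start y=0.000, vy=4.446 → t=0.907, apex=1.008, x_land=78.501, impact vy=-4.446
  bounce: vy ← 0.72·4.446 = 3.201
Arc 5: start y=0.000, vy=3.201 → t=0.653, apex=0.523, x_land=87.000, impact vy=-3.201
  bounce: vy ← 0.72·3.201 = 2.305
Arc 6: start y=0.000, vy=2.305 → t=0.470, apex=0.271, x_land=93.119, impact vy=-2.305
  bounce: vy ← 0.72·2.305 = 1.659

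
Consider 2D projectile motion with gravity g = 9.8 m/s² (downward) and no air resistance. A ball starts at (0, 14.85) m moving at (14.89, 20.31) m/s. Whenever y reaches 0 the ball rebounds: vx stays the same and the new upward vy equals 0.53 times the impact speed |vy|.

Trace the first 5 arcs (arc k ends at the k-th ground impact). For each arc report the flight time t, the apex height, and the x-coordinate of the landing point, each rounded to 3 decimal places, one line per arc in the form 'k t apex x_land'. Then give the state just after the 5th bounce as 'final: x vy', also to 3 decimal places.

1 4.779 35.896 71.160
2 2.869 10.083 113.879
3 1.521 2.832 136.520
4 0.806 0.796 148.520
5 0.427 0.223 154.880
final: 154.880 1.109

Arc 1: start y=14.850, vy=20.310 → t=4.779, apex=35.896, x_land=71.160, impact vy=-26.525
  bounce: vy ← 0.53·26.525 = 14.058
Arc 2: start y=0.000, vy=14.058 → t=2.869, apex=10.083, x_land=113.879, impact vy=-14.058
  bounce: vy ← 0.53·14.058 = 7.451
Arc 3: start y=0.000, vy=7.451 → t=1.521, apex=2.832, x_land=136.520, impact vy=-7.451
  bounce: vy ← 0.53·7.451 = 3.949
Arc 4: start y=0.000, vy=3.949 → t=0.806, apex=0.796, x_land=148.520, impact vy=-3.949
  bounce: vy ← 0.53·3.949 = 2.093
Arc 5: start y=0.000, vy=2.093 → t=0.427, apex=0.223, x_land=154.880, impact vy=-2.093
  bounce: vy ← 0.53·2.093 = 1.109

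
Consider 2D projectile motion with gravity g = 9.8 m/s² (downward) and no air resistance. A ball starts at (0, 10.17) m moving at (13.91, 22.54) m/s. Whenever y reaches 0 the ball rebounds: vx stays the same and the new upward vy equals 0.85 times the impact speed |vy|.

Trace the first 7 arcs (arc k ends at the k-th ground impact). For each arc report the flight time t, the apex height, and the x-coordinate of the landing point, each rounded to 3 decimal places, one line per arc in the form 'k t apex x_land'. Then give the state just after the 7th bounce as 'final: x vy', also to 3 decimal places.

1 5.014 36.091 69.744
2 4.614 26.076 133.921
3 3.922 18.840 188.471
4 3.333 13.612 234.839
5 2.833 9.834 274.251
6 2.408 7.105 307.752
7 2.047 5.134 336.227
final: 336.227 8.526

Arc 1: start y=10.170, vy=22.540 → t=5.014, apex=36.091, x_land=69.744, impact vy=-26.597
  bounce: vy ← 0.85·26.597 = 22.607
Arc 2: start y=0.000, vy=22.607 → t=4.614, apex=26.076, x_land=133.921, impact vy=-22.607
  bounce: vy ← 0.85·22.607 = 19.216
Arc 3: start y=0.000, vy=19.216 → t=3.922, apex=18.840, x_land=188.471, impact vy=-19.216
  bounce: vy ← 0.85·19.216 = 16.334
Arc 4: start y=0.000, vy=16.334 → t=3.333, apex=13.612, x_land=234.839, impact vy=-16.334
  bounce: vy ← 0.85·16.334 = 13.884
Arc 5: start y=0.000, vy=13.884 → t=2.833, apex=9.834, x_land=274.251, impact vy=-13.884
  bounce: vy ← 0.85·13.884 = 11.801
Arc 6: start y=0.000, vy=11.801 → t=2.408, apex=7.105, x_land=307.752, impact vy=-11.801
  bounce: vy ← 0.85·11.801 = 10.031
Arc 7: start y=0.000, vy=10.031 → t=2.047, apex=5.134, x_land=336.227, impact vy=-10.031
  bounce: vy ← 0.85·10.031 = 8.526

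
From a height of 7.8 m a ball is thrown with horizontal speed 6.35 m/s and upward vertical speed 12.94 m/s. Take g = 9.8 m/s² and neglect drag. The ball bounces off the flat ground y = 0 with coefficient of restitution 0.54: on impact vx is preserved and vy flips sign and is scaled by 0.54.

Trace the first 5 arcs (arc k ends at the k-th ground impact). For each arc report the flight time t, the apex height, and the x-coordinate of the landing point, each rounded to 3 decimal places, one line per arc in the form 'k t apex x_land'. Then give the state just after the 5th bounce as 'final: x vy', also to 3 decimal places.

Arc 1: start y=7.800, vy=12.940 → t=3.147, apex=16.343, x_land=19.981, impact vy=-17.898
  bounce: vy ← 0.54·17.898 = 9.665
Arc 2: start y=0.000, vy=9.665 → t=1.972, apex=4.766, x_land=32.506, impact vy=-9.665
  bounce: vy ← 0.54·9.665 = 5.219
Arc 3: start y=0.000, vy=5.219 → t=1.065, apex=1.390, x_land=39.269, impact vy=-5.219
  bounce: vy ← 0.54·5.219 = 2.818
Arc 4: start y=0.000, vy=2.818 → t=0.575, apex=0.405, x_land=42.922, impact vy=-2.818
  bounce: vy ← 0.54·2.818 = 1.522
Arc 5: start y=0.000, vy=1.522 → t=0.311, apex=0.118, x_land=44.894, impact vy=-1.522
  bounce: vy ← 0.54·1.522 = 0.822

1 3.147 16.343 19.981
2 1.972 4.766 32.506
3 1.065 1.390 39.269
4 0.575 0.405 42.922
5 0.311 0.118 44.894
final: 44.894 0.822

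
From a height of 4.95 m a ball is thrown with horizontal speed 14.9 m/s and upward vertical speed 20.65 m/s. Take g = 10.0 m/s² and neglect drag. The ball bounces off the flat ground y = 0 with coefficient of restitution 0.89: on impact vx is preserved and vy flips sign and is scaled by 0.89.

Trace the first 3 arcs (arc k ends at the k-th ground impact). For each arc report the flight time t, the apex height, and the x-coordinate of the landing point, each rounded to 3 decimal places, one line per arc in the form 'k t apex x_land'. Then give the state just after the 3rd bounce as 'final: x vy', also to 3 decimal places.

Arc 1: start y=4.950, vy=20.650 → t=4.357, apex=26.271, x_land=64.922, impact vy=-22.922
  bounce: vy ← 0.89·22.922 = 20.401
Arc 2: start y=0.000, vy=20.401 → t=4.080, apex=20.809, x_land=125.716, impact vy=-20.401
  bounce: vy ← 0.89·20.401 = 18.157
Arc 3: start y=0.000, vy=18.157 → t=3.631, apex=16.483, x_land=179.823, impact vy=-18.157
  bounce: vy ← 0.89·18.157 = 16.159

1 4.357 26.271 64.922
2 4.080 20.809 125.716
3 3.631 16.483 179.823
final: 179.823 16.159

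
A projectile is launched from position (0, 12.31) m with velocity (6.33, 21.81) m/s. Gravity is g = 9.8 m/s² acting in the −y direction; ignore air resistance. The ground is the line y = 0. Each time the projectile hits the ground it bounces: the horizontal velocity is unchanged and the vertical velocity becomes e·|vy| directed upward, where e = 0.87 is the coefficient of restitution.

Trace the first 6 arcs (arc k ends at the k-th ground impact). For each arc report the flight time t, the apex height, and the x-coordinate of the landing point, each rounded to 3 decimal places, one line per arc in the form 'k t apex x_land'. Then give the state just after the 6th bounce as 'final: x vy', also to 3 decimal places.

Arc 1: start y=12.310, vy=21.810 → t=4.958, apex=36.579, x_land=31.383, impact vy=-26.776
  bounce: vy ← 0.87·26.776 = 23.295
Arc 2: start y=0.000, vy=23.295 → t=4.754, apex=27.687, x_land=61.476, impact vy=-23.295
  bounce: vy ← 0.87·23.295 = 20.267
Arc 3: start y=0.000, vy=20.267 → t=4.136, apex=20.956, x_land=87.657, impact vy=-20.267
  bounce: vy ← 0.87·20.267 = 17.632
Arc 4: start y=0.000, vy=17.632 → t=3.598, apex=15.862, x_land=110.435, impact vy=-17.632
  bounce: vy ← 0.87·17.632 = 15.340
Arc 5: start y=0.000, vy=15.340 → t=3.131, apex=12.006, x_land=130.252, impact vy=-15.340
  bounce: vy ← 0.87·15.340 = 13.346
Arc 6: start y=0.000, vy=13.346 → t=2.724, apex=9.087, x_land=147.492, impact vy=-13.346
  bounce: vy ← 0.87·13.346 = 11.611

1 4.958 36.579 31.383
2 4.754 27.687 61.476
3 4.136 20.956 87.657
4 3.598 15.862 110.435
5 3.131 12.006 130.252
6 2.724 9.087 147.492
final: 147.492 11.611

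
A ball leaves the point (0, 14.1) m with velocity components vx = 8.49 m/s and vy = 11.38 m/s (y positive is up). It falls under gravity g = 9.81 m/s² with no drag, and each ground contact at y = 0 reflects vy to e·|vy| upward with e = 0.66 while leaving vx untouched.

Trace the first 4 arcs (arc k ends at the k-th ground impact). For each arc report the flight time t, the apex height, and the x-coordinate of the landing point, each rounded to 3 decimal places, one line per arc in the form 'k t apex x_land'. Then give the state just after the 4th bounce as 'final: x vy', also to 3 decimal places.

Arc 1: start y=14.100, vy=11.380 → t=3.214, apex=20.701, x_land=27.290, impact vy=-20.153
  bounce: vy ← 0.66·20.153 = 13.301
Arc 2: start y=0.000, vy=13.301 → t=2.712, apex=9.017, x_land=50.313, impact vy=-13.301
  bounce: vy ← 0.66·13.301 = 8.779
Arc 3: start y=0.000, vy=8.779 → t=1.790, apex=3.928, x_land=65.508, impact vy=-8.779
  bounce: vy ← 0.66·8.779 = 5.794
Arc 4: start y=0.000, vy=5.794 → t=1.181, apex=1.711, x_land=75.536, impact vy=-5.794
  bounce: vy ← 0.66·5.794 = 3.824

1 3.214 20.701 27.290
2 2.712 9.017 50.313
3 1.790 3.928 65.508
4 1.181 1.711 75.536
final: 75.536 3.824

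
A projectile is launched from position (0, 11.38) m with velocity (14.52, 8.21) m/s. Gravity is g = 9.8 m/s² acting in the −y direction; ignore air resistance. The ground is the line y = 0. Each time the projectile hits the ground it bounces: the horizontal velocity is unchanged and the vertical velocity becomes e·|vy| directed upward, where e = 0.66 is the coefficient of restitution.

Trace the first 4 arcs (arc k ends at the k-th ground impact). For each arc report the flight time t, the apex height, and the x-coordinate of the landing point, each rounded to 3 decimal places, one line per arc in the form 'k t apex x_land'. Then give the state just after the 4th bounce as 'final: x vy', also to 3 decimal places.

1 2.577 14.819 37.415
2 2.296 6.455 70.746
3 1.515 2.812 92.745
4 1.000 1.225 107.264
final: 107.264 3.234

Arc 1: start y=11.380, vy=8.210 → t=2.577, apex=14.819, x_land=37.415, impact vy=-17.043
  bounce: vy ← 0.66·17.043 = 11.248
Arc 2: start y=0.000, vy=11.248 → t=2.296, apex=6.455, x_land=70.746, impact vy=-11.248
  bounce: vy ← 0.66·11.248 = 7.424
Arc 3: start y=0.000, vy=7.424 → t=1.515, apex=2.812, x_land=92.745, impact vy=-7.424
  bounce: vy ← 0.66·7.424 = 4.900
Arc 4: start y=0.000, vy=4.900 → t=1.000, apex=1.225, x_land=107.264, impact vy=-4.900
  bounce: vy ← 0.66·4.900 = 3.234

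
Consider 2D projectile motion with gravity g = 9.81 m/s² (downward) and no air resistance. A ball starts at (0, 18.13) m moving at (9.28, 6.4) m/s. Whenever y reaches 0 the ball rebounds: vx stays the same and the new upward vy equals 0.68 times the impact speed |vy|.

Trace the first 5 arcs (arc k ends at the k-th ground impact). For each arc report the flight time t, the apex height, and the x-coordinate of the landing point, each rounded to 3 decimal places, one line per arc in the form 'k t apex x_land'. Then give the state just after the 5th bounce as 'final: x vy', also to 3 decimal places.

Arc 1: start y=18.130, vy=6.400 → t=2.683, apex=20.218, x_land=24.895, impact vy=-19.917
  bounce: vy ← 0.68·19.917 = 13.543
Arc 2: start y=0.000, vy=13.543 → t=2.761, apex=9.349, x_land=50.518, impact vy=-13.543
  bounce: vy ← 0.68·13.543 = 9.209
Arc 3: start y=0.000, vy=9.209 → t=1.878, apex=4.323, x_land=67.942, impact vy=-9.209
  bounce: vy ← 0.68·9.209 = 6.262
Arc 4: start y=0.000, vy=6.262 → t=1.277, apex=1.999, x_land=79.790, impact vy=-6.262
  bounce: vy ← 0.68·6.262 = 4.258
Arc 5: start y=0.000, vy=4.258 → t=0.868, apex=0.924, x_land=87.847, impact vy=-4.258
  bounce: vy ← 0.68·4.258 = 2.896

1 2.683 20.218 24.895
2 2.761 9.349 50.518
3 1.878 4.323 67.942
4 1.277 1.999 79.790
5 0.868 0.924 87.847
final: 87.847 2.896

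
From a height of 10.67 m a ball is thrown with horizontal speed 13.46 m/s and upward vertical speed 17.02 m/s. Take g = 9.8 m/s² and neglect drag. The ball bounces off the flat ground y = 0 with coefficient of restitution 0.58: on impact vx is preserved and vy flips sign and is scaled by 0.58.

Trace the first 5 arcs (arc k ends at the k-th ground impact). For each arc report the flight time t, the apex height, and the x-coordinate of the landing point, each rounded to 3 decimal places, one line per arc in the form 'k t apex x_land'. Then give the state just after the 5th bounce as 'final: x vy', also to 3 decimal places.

1 4.016 25.450 54.052
2 2.644 8.561 89.635
3 1.533 2.880 110.273
4 0.889 0.969 122.243
5 0.516 0.326 129.186
final: 129.186 1.466

Arc 1: start y=10.670, vy=17.020 → t=4.016, apex=25.450, x_land=54.052, impact vy=-22.334
  bounce: vy ← 0.58·22.334 = 12.954
Arc 2: start y=0.000, vy=12.954 → t=2.644, apex=8.561, x_land=89.635, impact vy=-12.954
  bounce: vy ← 0.58·12.954 = 7.513
Arc 3: start y=0.000, vy=7.513 → t=1.533, apex=2.880, x_land=110.273, impact vy=-7.513
  bounce: vy ← 0.58·7.513 = 4.358
Arc 4: start y=0.000, vy=4.358 → t=0.889, apex=0.969, x_land=122.243, impact vy=-4.358
  bounce: vy ← 0.58·4.358 = 2.527
Arc 5: start y=0.000, vy=2.527 → t=0.516, apex=0.326, x_land=129.186, impact vy=-2.527
  bounce: vy ← 0.58·2.527 = 1.466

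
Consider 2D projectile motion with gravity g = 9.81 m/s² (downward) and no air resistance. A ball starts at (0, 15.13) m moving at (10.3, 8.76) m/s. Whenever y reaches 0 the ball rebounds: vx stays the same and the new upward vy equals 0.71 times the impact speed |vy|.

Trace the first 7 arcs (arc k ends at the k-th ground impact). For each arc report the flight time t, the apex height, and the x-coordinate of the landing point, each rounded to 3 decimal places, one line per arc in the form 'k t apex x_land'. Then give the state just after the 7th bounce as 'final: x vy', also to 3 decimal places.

Arc 1: start y=15.130, vy=8.760 → t=2.863, apex=19.041, x_land=29.491, impact vy=-19.328
  bounce: vy ← 0.71·19.328 = 13.723
Arc 2: start y=0.000, vy=13.723 → t=2.798, apex=9.599, x_land=58.309, impact vy=-13.723
  bounce: vy ← 0.71·13.723 = 9.743
Arc 3: start y=0.000, vy=9.743 → t=1.986, apex=4.839, x_land=78.769, impact vy=-9.743
  bounce: vy ← 0.71·9.743 = 6.918
Arc 4: start y=0.000, vy=6.918 → t=1.410, apex=2.439, x_land=93.296, impact vy=-6.918
  bounce: vy ← 0.71·6.918 = 4.912
Arc 5: start y=0.000, vy=4.912 → t=1.001, apex=1.230, x_land=103.610, impact vy=-4.912
  bounce: vy ← 0.71·4.912 = 3.487
Arc 6: start y=0.000, vy=3.487 → t=0.711, apex=0.620, x_land=110.933, impact vy=-3.487
  bounce: vy ← 0.71·3.487 = 2.476
Arc 7: start y=0.000, vy=2.476 → t=0.505, apex=0.312, x_land=116.132, impact vy=-2.476
  bounce: vy ← 0.71·2.476 = 1.758

1 2.863 19.041 29.491
2 2.798 9.599 58.309
3 1.986 4.839 78.769
4 1.410 2.439 93.296
5 1.001 1.230 103.610
6 0.711 0.620 110.933
7 0.505 0.312 116.132
final: 116.132 1.758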